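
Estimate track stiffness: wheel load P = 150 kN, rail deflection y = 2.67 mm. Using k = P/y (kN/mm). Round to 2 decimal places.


Track stiffness k = P / y
k = 150 / 2.67
k = 56.18 kN/mm

56.18


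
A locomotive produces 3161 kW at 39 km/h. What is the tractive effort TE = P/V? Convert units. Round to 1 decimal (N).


Convert: P = 3161 kW = 3161000 W
V = 39 / 3.6 = 10.8333 m/s
TE = 3161000 / 10.8333
TE = 291784.6 N

291784.6


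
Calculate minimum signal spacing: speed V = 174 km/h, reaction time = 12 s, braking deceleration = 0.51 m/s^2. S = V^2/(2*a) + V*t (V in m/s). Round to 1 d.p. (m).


V = 174 / 3.6 = 48.3333 m/s
Braking distance = 48.3333^2 / (2*0.51) = 2290.305 m
Sighting distance = 48.3333 * 12 = 580.0 m
S = 2290.305 + 580.0 = 2870.3 m

2870.3


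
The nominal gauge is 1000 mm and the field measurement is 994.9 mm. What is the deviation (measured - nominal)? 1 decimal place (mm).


Deviation = measured - nominal
Deviation = 994.9 - 1000
Deviation = -5.1 mm

-5.1


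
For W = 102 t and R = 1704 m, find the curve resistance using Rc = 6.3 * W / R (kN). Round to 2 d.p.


Rc = 6.3 * W / R
Rc = 6.3 * 102 / 1704
Rc = 642.6 / 1704
Rc = 0.38 kN

0.38


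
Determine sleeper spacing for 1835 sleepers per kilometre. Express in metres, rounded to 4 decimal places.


Spacing = 1000 m / number of sleepers
Spacing = 1000 / 1835
Spacing = 0.5450 m

0.5450


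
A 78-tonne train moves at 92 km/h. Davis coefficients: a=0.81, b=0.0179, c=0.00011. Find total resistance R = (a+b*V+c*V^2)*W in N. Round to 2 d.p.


b*V = 0.0179 * 92 = 1.6468
c*V^2 = 0.00011 * 8464 = 0.93104
R_per_t = 0.81 + 1.6468 + 0.93104 = 3.38784 N/t
R_total = 3.38784 * 78 = 264.25 N

264.25


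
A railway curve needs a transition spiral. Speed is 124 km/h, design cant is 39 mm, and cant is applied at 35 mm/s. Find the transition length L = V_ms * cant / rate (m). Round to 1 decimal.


Convert speed: V = 124 / 3.6 = 34.4444 m/s
L = 34.4444 * 39 / 35
L = 1343.3333 / 35
L = 38.4 m

38.4


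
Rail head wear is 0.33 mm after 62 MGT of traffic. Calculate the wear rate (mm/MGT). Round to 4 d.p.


Wear rate = total wear / cumulative tonnage
Rate = 0.33 / 62
Rate = 0.0053 mm/MGT

0.0053


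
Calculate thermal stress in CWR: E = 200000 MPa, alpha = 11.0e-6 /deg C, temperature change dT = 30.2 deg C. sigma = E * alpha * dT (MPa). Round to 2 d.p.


sigma = E * alpha * dT
sigma = 200000 * 11.0e-6 * 30.2
sigma = 2.2 * 30.2
sigma = 66.44 MPa

66.44


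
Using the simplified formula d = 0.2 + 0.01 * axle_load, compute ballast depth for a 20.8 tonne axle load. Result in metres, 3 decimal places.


d = 0.2 + 0.01 * 20.8
d = 0.2 + 0.208
d = 0.408 m

0.408


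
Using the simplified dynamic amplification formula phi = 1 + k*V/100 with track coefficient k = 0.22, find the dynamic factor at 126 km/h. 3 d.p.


phi = 1 + k * V / 100
phi = 1 + 0.22 * 126 / 100
phi = 1 + 0.2772
phi = 1.277

1.277


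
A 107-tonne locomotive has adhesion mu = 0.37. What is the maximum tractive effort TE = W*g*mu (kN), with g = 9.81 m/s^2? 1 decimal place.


TE_max = W * g * mu
TE_max = 107 * 9.81 * 0.37
TE_max = 1049.67 * 0.37
TE_max = 388.4 kN

388.4


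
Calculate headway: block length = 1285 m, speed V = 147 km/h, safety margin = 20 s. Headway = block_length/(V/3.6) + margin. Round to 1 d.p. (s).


V = 147 / 3.6 = 40.8333 m/s
Block traversal time = 1285 / 40.8333 = 31.4694 s
Headway = 31.4694 + 20
Headway = 51.5 s

51.5


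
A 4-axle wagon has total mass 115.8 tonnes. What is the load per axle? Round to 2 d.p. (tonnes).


Load per axle = total weight / number of axles
Load = 115.8 / 4
Load = 28.95 tonnes

28.95


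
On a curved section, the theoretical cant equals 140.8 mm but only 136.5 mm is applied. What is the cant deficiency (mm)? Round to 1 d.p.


Cant deficiency = equilibrium cant - actual cant
CD = 140.8 - 136.5
CD = 4.3 mm

4.3


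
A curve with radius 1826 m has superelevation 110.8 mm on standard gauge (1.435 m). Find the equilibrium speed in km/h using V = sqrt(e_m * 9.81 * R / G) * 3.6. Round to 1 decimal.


Convert cant: e = 110.8 mm = 0.1108 m
V_ms = sqrt(0.1108 * 9.81 * 1826 / 1.435)
V_ms = sqrt(1383.112925) = 37.1902 m/s
V = 37.1902 * 3.6 = 133.9 km/h

133.9


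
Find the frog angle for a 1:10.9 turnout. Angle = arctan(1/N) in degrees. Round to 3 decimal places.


1/N = 1/10.9 = 0.091743
angle = arctan(0.091743) = 0.091487 rad
angle = 0.091487 * 180/pi = 5.242 degrees

5.242


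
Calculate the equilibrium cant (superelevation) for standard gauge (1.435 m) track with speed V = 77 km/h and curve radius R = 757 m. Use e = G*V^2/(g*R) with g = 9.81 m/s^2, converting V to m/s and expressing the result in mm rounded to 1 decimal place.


Convert speed: V = 77 / 3.6 = 21.3889 m/s
Apply formula: e = 1.435 * 21.3889^2 / (9.81 * 757)
e = 1.435 * 457.4846 / 7426.17
e = 0.088402 m = 88.4 mm

88.4


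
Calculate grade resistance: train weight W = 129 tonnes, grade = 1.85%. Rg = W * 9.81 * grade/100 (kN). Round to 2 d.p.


Rg = W * 9.81 * grade / 100
Rg = 129 * 9.81 * 1.85 / 100
Rg = 1265.49 * 0.0185
Rg = 23.41 kN

23.41


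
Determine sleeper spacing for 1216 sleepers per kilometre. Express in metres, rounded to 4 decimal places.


Spacing = 1000 m / number of sleepers
Spacing = 1000 / 1216
Spacing = 0.8224 m

0.8224


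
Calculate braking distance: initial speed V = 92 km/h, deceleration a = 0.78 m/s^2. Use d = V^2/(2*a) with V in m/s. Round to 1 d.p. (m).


Convert speed: V = 92 / 3.6 = 25.5556 m/s
V^2 = 653.0864
d = 653.0864 / (2 * 0.78)
d = 653.0864 / 1.56
d = 418.6 m

418.6


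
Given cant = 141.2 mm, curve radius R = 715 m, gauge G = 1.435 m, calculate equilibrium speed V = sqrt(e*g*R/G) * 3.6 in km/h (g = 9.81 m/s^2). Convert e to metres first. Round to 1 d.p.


Convert cant: e = 141.2 mm = 0.1412 m
V_ms = sqrt(0.1412 * 9.81 * 715 / 1.435)
V_ms = sqrt(690.172808) = 26.2711 m/s
V = 26.2711 * 3.6 = 94.6 km/h

94.6


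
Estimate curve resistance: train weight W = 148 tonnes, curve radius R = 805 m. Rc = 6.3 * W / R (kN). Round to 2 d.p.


Rc = 6.3 * W / R
Rc = 6.3 * 148 / 805
Rc = 932.4 / 805
Rc = 1.16 kN

1.16


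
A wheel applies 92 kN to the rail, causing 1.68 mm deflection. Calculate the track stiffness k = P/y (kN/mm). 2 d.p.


Track stiffness k = P / y
k = 92 / 1.68
k = 54.76 kN/mm

54.76


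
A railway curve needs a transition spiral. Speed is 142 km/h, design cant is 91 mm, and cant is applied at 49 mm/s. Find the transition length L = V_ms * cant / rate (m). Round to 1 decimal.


Convert speed: V = 142 / 3.6 = 39.4444 m/s
L = 39.4444 * 91 / 49
L = 3589.4444 / 49
L = 73.3 m

73.3


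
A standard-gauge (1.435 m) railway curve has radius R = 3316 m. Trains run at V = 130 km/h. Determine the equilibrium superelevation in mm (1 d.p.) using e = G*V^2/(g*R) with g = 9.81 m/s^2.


Convert speed: V = 130 / 3.6 = 36.1111 m/s
Apply formula: e = 1.435 * 36.1111^2 / (9.81 * 3316)
e = 1.435 * 1304.0123 / 32529.96
e = 0.057524 m = 57.5 mm

57.5


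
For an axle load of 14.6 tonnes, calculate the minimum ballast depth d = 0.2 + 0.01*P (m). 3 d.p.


d = 0.2 + 0.01 * 14.6
d = 0.2 + 0.146
d = 0.346 m

0.346


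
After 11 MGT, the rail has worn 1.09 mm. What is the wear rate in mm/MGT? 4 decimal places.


Wear rate = total wear / cumulative tonnage
Rate = 1.09 / 11
Rate = 0.0991 mm/MGT

0.0991


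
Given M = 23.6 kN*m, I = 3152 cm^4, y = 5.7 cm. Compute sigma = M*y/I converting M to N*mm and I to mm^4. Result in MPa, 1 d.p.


Convert units:
M = 23.6 kN*m = 23600000 N*mm
y = 5.7 cm = 57 mm
I = 3152 cm^4 = 31520000 mm^4
sigma = 23600000 * 57 / 31520000
sigma = 42.7 MPa

42.7


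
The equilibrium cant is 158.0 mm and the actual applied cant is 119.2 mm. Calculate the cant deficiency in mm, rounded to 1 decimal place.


Cant deficiency = equilibrium cant - actual cant
CD = 158.0 - 119.2
CD = 38.8 mm

38.8


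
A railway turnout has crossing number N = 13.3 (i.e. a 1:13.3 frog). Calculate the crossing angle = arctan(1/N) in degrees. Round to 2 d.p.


1/N = 1/13.3 = 0.075188
angle = arctan(0.075188) = 0.075047 rad
angle = 0.075047 * 180/pi = 4.30 degrees

4.30


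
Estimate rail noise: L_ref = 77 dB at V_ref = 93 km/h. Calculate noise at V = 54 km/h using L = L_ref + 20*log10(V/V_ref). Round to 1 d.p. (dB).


V/V_ref = 54 / 93 = 0.580645
log10(0.580645) = -0.236089
20 * -0.236089 = -4.7218
L = 77 + -4.7218 = 72.3 dB

72.3


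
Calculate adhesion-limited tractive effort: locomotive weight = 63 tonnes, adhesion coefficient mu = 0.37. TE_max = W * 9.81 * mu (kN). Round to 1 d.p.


TE_max = W * g * mu
TE_max = 63 * 9.81 * 0.37
TE_max = 618.03 * 0.37
TE_max = 228.7 kN

228.7


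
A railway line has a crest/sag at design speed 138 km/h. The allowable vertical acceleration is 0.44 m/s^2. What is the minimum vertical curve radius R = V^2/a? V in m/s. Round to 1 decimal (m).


Convert speed: V = 138 / 3.6 = 38.3333 m/s
V^2 = 1469.4444 m^2/s^2
R_v = 1469.4444 / 0.44
R_v = 3339.6 m

3339.6


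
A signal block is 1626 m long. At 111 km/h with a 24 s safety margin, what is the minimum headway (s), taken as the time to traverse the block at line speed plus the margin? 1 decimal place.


V = 111 / 3.6 = 30.8333 m/s
Block traversal time = 1626 / 30.8333 = 52.7351 s
Headway = 52.7351 + 24
Headway = 76.7 s

76.7


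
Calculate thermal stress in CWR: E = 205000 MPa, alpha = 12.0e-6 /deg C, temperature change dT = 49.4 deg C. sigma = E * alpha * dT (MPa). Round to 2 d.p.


sigma = E * alpha * dT
sigma = 205000 * 12.0e-6 * 49.4
sigma = 2.46 * 49.4
sigma = 121.52 MPa

121.52


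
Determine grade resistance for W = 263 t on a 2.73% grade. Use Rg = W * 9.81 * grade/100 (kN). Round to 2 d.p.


Rg = W * 9.81 * grade / 100
Rg = 263 * 9.81 * 2.73 / 100
Rg = 2580.03 * 0.0273
Rg = 70.43 kN

70.43


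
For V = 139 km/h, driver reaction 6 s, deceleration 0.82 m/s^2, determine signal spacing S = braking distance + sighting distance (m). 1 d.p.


V = 139 / 3.6 = 38.6111 m/s
Braking distance = 38.6111^2 / (2*0.82) = 909.0353 m
Sighting distance = 38.6111 * 6 = 231.6667 m
S = 909.0353 + 231.6667 = 1140.7 m

1140.7


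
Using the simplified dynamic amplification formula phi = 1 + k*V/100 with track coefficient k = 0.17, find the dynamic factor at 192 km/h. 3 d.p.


phi = 1 + k * V / 100
phi = 1 + 0.17 * 192 / 100
phi = 1 + 0.3264
phi = 1.326

1.326


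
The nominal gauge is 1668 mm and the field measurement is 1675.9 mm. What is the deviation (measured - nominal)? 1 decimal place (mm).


Deviation = measured - nominal
Deviation = 1675.9 - 1668
Deviation = 7.9 mm

7.9


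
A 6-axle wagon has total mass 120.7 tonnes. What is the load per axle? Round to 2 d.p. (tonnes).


Load per axle = total weight / number of axles
Load = 120.7 / 6
Load = 20.12 tonnes

20.12


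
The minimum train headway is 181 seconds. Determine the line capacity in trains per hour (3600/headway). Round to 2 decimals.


Capacity = 3600 / headway
Capacity = 3600 / 181
Capacity = 19.89 trains/hour

19.89


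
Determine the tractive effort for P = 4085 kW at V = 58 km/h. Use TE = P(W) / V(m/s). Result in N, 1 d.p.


Convert: P = 4085 kW = 4085000 W
V = 58 / 3.6 = 16.1111 m/s
TE = 4085000 / 16.1111
TE = 253551.7 N

253551.7


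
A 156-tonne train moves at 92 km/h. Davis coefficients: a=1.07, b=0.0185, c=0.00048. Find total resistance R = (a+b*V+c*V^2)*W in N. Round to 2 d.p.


b*V = 0.0185 * 92 = 1.702
c*V^2 = 0.00048 * 8464 = 4.06272
R_per_t = 1.07 + 1.702 + 4.06272 = 6.83472 N/t
R_total = 6.83472 * 156 = 1066.22 N

1066.22


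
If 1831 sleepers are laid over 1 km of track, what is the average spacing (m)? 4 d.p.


Spacing = 1000 m / number of sleepers
Spacing = 1000 / 1831
Spacing = 0.5461 m

0.5461


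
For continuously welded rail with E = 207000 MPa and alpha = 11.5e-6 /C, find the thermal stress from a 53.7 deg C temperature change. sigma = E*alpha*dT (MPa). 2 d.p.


sigma = E * alpha * dT
sigma = 207000 * 11.5e-6 * 53.7
sigma = 2.3805 * 53.7
sigma = 127.83 MPa

127.83


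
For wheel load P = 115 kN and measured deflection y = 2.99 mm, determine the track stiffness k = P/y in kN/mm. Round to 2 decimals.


Track stiffness k = P / y
k = 115 / 2.99
k = 38.46 kN/mm

38.46


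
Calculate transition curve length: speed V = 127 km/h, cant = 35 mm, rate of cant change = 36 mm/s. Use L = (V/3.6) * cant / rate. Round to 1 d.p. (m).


Convert speed: V = 127 / 3.6 = 35.2778 m/s
L = 35.2778 * 35 / 36
L = 1234.7222 / 36
L = 34.3 m

34.3


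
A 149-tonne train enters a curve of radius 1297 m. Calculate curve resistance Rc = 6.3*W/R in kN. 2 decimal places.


Rc = 6.3 * W / R
Rc = 6.3 * 149 / 1297
Rc = 938.7 / 1297
Rc = 0.72 kN

0.72


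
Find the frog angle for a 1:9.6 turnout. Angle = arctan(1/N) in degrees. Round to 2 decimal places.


1/N = 1/9.6 = 0.104167
angle = arctan(0.104167) = 0.103792 rad
angle = 0.103792 * 180/pi = 5.95 degrees

5.95


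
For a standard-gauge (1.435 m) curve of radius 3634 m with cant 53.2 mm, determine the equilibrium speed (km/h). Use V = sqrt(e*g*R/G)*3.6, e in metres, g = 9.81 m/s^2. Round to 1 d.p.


Convert cant: e = 53.2 mm = 0.0532 m
V_ms = sqrt(0.0532 * 9.81 * 3634 / 1.435)
V_ms = sqrt(1321.641483) = 36.3544 m/s
V = 36.3544 * 3.6 = 130.9 km/h

130.9


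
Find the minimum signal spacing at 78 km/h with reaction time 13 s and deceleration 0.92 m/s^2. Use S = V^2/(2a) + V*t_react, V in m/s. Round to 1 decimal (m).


V = 78 / 3.6 = 21.6667 m/s
Braking distance = 21.6667^2 / (2*0.92) = 255.1329 m
Sighting distance = 21.6667 * 13 = 281.6667 m
S = 255.1329 + 281.6667 = 536.8 m

536.8


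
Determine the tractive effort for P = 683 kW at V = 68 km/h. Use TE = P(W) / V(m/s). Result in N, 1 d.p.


Convert: P = 683 kW = 683000 W
V = 68 / 3.6 = 18.8889 m/s
TE = 683000 / 18.8889
TE = 36158.8 N

36158.8


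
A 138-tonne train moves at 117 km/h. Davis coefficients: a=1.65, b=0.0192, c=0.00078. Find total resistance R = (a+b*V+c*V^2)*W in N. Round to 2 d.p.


b*V = 0.0192 * 117 = 2.2464
c*V^2 = 0.00078 * 13689 = 10.67742
R_per_t = 1.65 + 2.2464 + 10.67742 = 14.57382 N/t
R_total = 14.57382 * 138 = 2011.19 N

2011.19


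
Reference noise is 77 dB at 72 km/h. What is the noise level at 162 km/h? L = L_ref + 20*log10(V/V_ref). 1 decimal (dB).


V/V_ref = 162 / 72 = 2.25
log10(2.25) = 0.352183
20 * 0.352183 = 7.0437
L = 77 + 7.0437 = 84.0 dB

84.0


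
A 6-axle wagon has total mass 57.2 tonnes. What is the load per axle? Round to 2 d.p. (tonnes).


Load per axle = total weight / number of axles
Load = 57.2 / 6
Load = 9.53 tonnes

9.53


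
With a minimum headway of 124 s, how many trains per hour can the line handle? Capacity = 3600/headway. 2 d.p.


Capacity = 3600 / headway
Capacity = 3600 / 124
Capacity = 29.03 trains/hour

29.03


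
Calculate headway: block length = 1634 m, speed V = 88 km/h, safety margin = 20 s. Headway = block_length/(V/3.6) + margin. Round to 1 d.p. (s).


V = 88 / 3.6 = 24.4444 m/s
Block traversal time = 1634 / 24.4444 = 66.8455 s
Headway = 66.8455 + 20
Headway = 86.8 s

86.8


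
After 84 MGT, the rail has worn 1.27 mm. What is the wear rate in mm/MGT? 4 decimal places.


Wear rate = total wear / cumulative tonnage
Rate = 1.27 / 84
Rate = 0.0151 mm/MGT

0.0151


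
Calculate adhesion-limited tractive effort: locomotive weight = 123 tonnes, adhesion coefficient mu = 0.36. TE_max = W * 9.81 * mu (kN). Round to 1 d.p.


TE_max = W * g * mu
TE_max = 123 * 9.81 * 0.36
TE_max = 1206.63 * 0.36
TE_max = 434.4 kN

434.4


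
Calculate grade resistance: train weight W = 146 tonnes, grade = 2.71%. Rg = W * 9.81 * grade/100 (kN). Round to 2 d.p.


Rg = W * 9.81 * grade / 100
Rg = 146 * 9.81 * 2.71 / 100
Rg = 1432.26 * 0.0271
Rg = 38.81 kN

38.81


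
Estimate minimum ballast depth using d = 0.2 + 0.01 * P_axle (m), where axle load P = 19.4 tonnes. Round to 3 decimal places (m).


d = 0.2 + 0.01 * 19.4
d = 0.2 + 0.194
d = 0.394 m

0.394


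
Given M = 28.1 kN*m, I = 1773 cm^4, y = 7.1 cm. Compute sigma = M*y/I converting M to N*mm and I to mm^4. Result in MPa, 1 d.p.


Convert units:
M = 28.1 kN*m = 28100000 N*mm
y = 7.1 cm = 71 mm
I = 1773 cm^4 = 17730000 mm^4
sigma = 28100000 * 71 / 17730000
sigma = 112.5 MPa

112.5


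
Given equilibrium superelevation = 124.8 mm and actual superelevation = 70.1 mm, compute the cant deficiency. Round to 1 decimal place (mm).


Cant deficiency = equilibrium cant - actual cant
CD = 124.8 - 70.1
CD = 54.7 mm

54.7


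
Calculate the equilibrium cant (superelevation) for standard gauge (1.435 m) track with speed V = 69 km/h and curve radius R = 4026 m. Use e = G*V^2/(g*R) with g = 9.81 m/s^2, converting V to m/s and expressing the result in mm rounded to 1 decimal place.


Convert speed: V = 69 / 3.6 = 19.1667 m/s
Apply formula: e = 1.435 * 19.1667^2 / (9.81 * 4026)
e = 1.435 * 367.3611 / 39495.06
e = 0.013348 m = 13.3 mm

13.3


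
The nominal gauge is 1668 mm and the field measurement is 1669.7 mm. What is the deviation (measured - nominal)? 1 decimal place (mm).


Deviation = measured - nominal
Deviation = 1669.7 - 1668
Deviation = 1.7 mm

1.7


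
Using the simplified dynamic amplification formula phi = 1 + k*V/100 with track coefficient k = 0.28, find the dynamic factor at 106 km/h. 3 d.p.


phi = 1 + k * V / 100
phi = 1 + 0.28 * 106 / 100
phi = 1 + 0.2968
phi = 1.297

1.297


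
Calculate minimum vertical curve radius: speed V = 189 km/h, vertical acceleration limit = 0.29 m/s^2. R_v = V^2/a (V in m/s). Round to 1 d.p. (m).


Convert speed: V = 189 / 3.6 = 52.5 m/s
V^2 = 2756.25 m^2/s^2
R_v = 2756.25 / 0.29
R_v = 9504.3 m

9504.3


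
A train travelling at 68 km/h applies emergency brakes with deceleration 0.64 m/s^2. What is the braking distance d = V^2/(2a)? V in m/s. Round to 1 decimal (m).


Convert speed: V = 68 / 3.6 = 18.8889 m/s
V^2 = 356.7901
d = 356.7901 / (2 * 0.64)
d = 356.7901 / 1.28
d = 278.7 m

278.7


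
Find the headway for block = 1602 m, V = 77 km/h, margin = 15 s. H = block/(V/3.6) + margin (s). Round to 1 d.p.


V = 77 / 3.6 = 21.3889 m/s
Block traversal time = 1602 / 21.3889 = 74.8987 s
Headway = 74.8987 + 15
Headway = 89.9 s

89.9


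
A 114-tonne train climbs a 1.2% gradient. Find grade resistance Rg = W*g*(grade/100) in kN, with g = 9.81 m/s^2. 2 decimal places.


Rg = W * 9.81 * grade / 100
Rg = 114 * 9.81 * 1.2 / 100
Rg = 1118.34 * 0.012
Rg = 13.42 kN

13.42


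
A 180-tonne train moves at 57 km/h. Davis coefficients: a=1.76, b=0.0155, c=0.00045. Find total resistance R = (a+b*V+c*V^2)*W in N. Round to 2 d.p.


b*V = 0.0155 * 57 = 0.8835
c*V^2 = 0.00045 * 3249 = 1.46205
R_per_t = 1.76 + 0.8835 + 1.46205 = 4.10555 N/t
R_total = 4.10555 * 180 = 739.00 N

739.00


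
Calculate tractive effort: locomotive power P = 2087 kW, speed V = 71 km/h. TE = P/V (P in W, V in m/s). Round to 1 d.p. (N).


Convert: P = 2087 kW = 2087000 W
V = 71 / 3.6 = 19.7222 m/s
TE = 2087000 / 19.7222
TE = 105819.7 N

105819.7


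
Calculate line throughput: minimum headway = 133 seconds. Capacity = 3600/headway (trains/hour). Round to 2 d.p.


Capacity = 3600 / headway
Capacity = 3600 / 133
Capacity = 27.07 trains/hour

27.07


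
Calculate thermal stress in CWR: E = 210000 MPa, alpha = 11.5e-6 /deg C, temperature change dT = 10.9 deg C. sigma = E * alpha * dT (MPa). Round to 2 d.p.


sigma = E * alpha * dT
sigma = 210000 * 11.5e-6 * 10.9
sigma = 2.415 * 10.9
sigma = 26.32 MPa

26.32


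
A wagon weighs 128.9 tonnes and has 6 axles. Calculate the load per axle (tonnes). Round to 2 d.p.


Load per axle = total weight / number of axles
Load = 128.9 / 6
Load = 21.48 tonnes

21.48


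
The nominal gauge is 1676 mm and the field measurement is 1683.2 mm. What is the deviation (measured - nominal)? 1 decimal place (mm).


Deviation = measured - nominal
Deviation = 1683.2 - 1676
Deviation = 7.2 mm

7.2


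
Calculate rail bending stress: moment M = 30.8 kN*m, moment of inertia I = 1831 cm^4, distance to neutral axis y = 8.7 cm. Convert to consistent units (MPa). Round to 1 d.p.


Convert units:
M = 30.8 kN*m = 30800000 N*mm
y = 8.7 cm = 87 mm
I = 1831 cm^4 = 18310000 mm^4
sigma = 30800000 * 87 / 18310000
sigma = 146.3 MPa

146.3


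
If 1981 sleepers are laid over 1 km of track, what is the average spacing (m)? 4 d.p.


Spacing = 1000 m / number of sleepers
Spacing = 1000 / 1981
Spacing = 0.5048 m

0.5048


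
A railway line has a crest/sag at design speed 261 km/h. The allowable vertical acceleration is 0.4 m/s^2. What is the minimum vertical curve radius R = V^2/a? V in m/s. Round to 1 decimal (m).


Convert speed: V = 261 / 3.6 = 72.5 m/s
V^2 = 5256.25 m^2/s^2
R_v = 5256.25 / 0.4
R_v = 13140.6 m

13140.6


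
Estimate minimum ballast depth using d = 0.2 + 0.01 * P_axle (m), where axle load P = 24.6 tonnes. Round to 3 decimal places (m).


d = 0.2 + 0.01 * 24.6
d = 0.2 + 0.246
d = 0.446 m

0.446


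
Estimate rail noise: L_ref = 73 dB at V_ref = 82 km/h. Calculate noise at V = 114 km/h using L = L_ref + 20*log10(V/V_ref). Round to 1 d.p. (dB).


V/V_ref = 114 / 82 = 1.390244
log10(1.390244) = 0.143091
20 * 0.143091 = 2.8618
L = 73 + 2.8618 = 75.9 dB

75.9


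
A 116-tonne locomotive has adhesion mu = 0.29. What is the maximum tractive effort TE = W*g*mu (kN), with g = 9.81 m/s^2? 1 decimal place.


TE_max = W * g * mu
TE_max = 116 * 9.81 * 0.29
TE_max = 1137.96 * 0.29
TE_max = 330.0 kN

330.0


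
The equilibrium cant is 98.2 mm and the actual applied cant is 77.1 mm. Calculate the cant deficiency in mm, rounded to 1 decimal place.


Cant deficiency = equilibrium cant - actual cant
CD = 98.2 - 77.1
CD = 21.1 mm

21.1


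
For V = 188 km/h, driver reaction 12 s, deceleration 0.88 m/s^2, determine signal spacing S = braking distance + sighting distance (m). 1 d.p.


V = 188 / 3.6 = 52.2222 m/s
Braking distance = 52.2222^2 / (2*0.88) = 1549.523 m
Sighting distance = 52.2222 * 12 = 626.6667 m
S = 1549.523 + 626.6667 = 2176.2 m

2176.2


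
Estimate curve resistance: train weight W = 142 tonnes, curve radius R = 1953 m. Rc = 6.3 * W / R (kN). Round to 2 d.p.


Rc = 6.3 * W / R
Rc = 6.3 * 142 / 1953
Rc = 894.6 / 1953
Rc = 0.46 kN

0.46


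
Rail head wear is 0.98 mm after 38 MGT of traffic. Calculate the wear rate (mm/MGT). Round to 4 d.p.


Wear rate = total wear / cumulative tonnage
Rate = 0.98 / 38
Rate = 0.0258 mm/MGT

0.0258


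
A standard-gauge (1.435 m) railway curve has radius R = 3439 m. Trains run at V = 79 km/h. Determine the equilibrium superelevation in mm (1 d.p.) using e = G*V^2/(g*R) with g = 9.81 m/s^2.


Convert speed: V = 79 / 3.6 = 21.9444 m/s
Apply formula: e = 1.435 * 21.9444^2 / (9.81 * 3439)
e = 1.435 * 481.5586 / 33736.59
e = 0.020483 m = 20.5 mm

20.5


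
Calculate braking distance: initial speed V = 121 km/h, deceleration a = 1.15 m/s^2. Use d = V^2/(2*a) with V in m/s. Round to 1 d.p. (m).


Convert speed: V = 121 / 3.6 = 33.6111 m/s
V^2 = 1129.7068
d = 1129.7068 / (2 * 1.15)
d = 1129.7068 / 2.3
d = 491.2 m

491.2


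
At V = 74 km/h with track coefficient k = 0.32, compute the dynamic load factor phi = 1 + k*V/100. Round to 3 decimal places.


phi = 1 + k * V / 100
phi = 1 + 0.32 * 74 / 100
phi = 1 + 0.2368
phi = 1.237

1.237


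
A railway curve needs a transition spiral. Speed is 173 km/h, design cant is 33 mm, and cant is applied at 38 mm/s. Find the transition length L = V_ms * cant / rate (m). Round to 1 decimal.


Convert speed: V = 173 / 3.6 = 48.0556 m/s
L = 48.0556 * 33 / 38
L = 1585.8333 / 38
L = 41.7 m

41.7


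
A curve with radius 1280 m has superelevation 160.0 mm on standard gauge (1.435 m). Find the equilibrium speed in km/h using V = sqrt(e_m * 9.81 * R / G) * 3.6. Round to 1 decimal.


Convert cant: e = 160.0 mm = 0.1600 m
V_ms = sqrt(0.1600 * 9.81 * 1280 / 1.435)
V_ms = sqrt(1400.061324) = 37.4174 m/s
V = 37.4174 * 3.6 = 134.7 km/h

134.7


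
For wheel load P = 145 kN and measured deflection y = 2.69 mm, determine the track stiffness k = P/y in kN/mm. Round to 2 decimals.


Track stiffness k = P / y
k = 145 / 2.69
k = 53.90 kN/mm

53.90


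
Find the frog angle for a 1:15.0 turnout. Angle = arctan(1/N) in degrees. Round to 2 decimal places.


1/N = 1/15.0 = 0.066667
angle = arctan(0.066667) = 0.066568 rad
angle = 0.066568 * 180/pi = 3.81 degrees

3.81


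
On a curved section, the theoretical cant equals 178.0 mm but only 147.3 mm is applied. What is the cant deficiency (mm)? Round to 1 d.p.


Cant deficiency = equilibrium cant - actual cant
CD = 178.0 - 147.3
CD = 30.7 mm

30.7


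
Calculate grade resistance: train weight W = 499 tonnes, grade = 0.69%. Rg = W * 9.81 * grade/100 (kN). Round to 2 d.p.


Rg = W * 9.81 * grade / 100
Rg = 499 * 9.81 * 0.69 / 100
Rg = 4895.19 * 0.0069
Rg = 33.78 kN

33.78


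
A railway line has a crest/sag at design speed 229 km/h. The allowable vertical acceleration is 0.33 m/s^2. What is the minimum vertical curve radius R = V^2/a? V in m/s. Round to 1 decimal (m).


Convert speed: V = 229 / 3.6 = 63.6111 m/s
V^2 = 4046.3735 m^2/s^2
R_v = 4046.3735 / 0.33
R_v = 12261.7 m

12261.7


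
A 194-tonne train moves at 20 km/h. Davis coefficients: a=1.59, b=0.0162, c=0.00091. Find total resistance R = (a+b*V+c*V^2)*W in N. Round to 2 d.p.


b*V = 0.0162 * 20 = 0.324
c*V^2 = 0.00091 * 400 = 0.364
R_per_t = 1.59 + 0.324 + 0.364 = 2.278 N/t
R_total = 2.278 * 194 = 441.93 N

441.93


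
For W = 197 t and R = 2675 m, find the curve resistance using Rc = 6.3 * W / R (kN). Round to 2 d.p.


Rc = 6.3 * W / R
Rc = 6.3 * 197 / 2675
Rc = 1241.1 / 2675
Rc = 0.46 kN

0.46


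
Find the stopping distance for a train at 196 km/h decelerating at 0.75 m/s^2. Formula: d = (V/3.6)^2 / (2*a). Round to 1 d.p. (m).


Convert speed: V = 196 / 3.6 = 54.4444 m/s
V^2 = 2964.1975
d = 2964.1975 / (2 * 0.75)
d = 2964.1975 / 1.5
d = 1976.1 m

1976.1


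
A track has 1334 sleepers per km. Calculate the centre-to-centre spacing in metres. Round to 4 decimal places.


Spacing = 1000 m / number of sleepers
Spacing = 1000 / 1334
Spacing = 0.7496 m

0.7496


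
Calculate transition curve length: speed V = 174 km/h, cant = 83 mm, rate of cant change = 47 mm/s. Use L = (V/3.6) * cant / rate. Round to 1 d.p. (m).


Convert speed: V = 174 / 3.6 = 48.3333 m/s
L = 48.3333 * 83 / 47
L = 4011.6667 / 47
L = 85.4 m

85.4


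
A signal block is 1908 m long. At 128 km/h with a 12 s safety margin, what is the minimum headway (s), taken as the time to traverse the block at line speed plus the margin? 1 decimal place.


V = 128 / 3.6 = 35.5556 m/s
Block traversal time = 1908 / 35.5556 = 53.6625 s
Headway = 53.6625 + 12
Headway = 65.7 s

65.7


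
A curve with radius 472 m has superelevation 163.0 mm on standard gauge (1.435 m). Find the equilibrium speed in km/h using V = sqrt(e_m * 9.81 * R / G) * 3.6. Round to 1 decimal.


Convert cant: e = 163.0 mm = 0.1630 m
V_ms = sqrt(0.1630 * 9.81 * 472 / 1.435)
V_ms = sqrt(525.952725) = 22.9337 m/s
V = 22.9337 * 3.6 = 82.6 km/h

82.6


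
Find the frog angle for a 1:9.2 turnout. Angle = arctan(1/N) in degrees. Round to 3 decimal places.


1/N = 1/9.2 = 0.108696
angle = arctan(0.108696) = 0.108271 rad
angle = 0.108271 * 180/pi = 6.203 degrees

6.203


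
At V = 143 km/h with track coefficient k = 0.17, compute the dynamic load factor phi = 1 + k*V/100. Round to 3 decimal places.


phi = 1 + k * V / 100
phi = 1 + 0.17 * 143 / 100
phi = 1 + 0.2431
phi = 1.243

1.243


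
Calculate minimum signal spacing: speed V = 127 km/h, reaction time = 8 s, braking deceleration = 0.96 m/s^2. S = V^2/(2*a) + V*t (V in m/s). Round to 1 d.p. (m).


V = 127 / 3.6 = 35.2778 m/s
Braking distance = 35.2778^2 / (2*0.96) = 648.1883 m
Sighting distance = 35.2778 * 8 = 282.2222 m
S = 648.1883 + 282.2222 = 930.4 m

930.4


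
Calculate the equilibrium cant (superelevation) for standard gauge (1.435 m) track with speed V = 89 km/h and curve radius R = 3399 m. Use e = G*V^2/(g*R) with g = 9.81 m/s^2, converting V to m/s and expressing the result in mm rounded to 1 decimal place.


Convert speed: V = 89 / 3.6 = 24.7222 m/s
Apply formula: e = 1.435 * 24.7222^2 / (9.81 * 3399)
e = 1.435 * 611.1883 / 33344.19
e = 0.026303 m = 26.3 mm

26.3


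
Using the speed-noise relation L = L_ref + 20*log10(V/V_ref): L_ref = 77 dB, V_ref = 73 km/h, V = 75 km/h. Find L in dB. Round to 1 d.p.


V/V_ref = 75 / 73 = 1.027397
log10(1.027397) = 0.011738
20 * 0.011738 = 0.2348
L = 77 + 0.2348 = 77.2 dB

77.2


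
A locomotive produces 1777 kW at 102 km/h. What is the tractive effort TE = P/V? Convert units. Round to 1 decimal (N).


Convert: P = 1777 kW = 1777000 W
V = 102 / 3.6 = 28.3333 m/s
TE = 1777000 / 28.3333
TE = 62717.6 N

62717.6


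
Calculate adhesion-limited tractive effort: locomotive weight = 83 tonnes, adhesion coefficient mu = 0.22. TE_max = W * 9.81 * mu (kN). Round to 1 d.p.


TE_max = W * g * mu
TE_max = 83 * 9.81 * 0.22
TE_max = 814.23 * 0.22
TE_max = 179.1 kN

179.1


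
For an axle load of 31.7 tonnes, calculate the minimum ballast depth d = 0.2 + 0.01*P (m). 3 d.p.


d = 0.2 + 0.01 * 31.7
d = 0.2 + 0.317
d = 0.517 m

0.517


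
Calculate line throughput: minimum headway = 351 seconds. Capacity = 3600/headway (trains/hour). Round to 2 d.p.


Capacity = 3600 / headway
Capacity = 3600 / 351
Capacity = 10.26 trains/hour

10.26


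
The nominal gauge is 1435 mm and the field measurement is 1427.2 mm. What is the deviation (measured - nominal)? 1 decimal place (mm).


Deviation = measured - nominal
Deviation = 1427.2 - 1435
Deviation = -7.8 mm

-7.8


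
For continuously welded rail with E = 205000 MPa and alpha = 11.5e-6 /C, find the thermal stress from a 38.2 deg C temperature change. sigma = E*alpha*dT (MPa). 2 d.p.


sigma = E * alpha * dT
sigma = 205000 * 11.5e-6 * 38.2
sigma = 2.3575 * 38.2
sigma = 90.06 MPa

90.06


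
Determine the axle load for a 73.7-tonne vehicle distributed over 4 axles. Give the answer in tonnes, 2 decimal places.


Load per axle = total weight / number of axles
Load = 73.7 / 4
Load = 18.43 tonnes

18.43


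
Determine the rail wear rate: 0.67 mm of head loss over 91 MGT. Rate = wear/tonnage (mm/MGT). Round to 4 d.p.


Wear rate = total wear / cumulative tonnage
Rate = 0.67 / 91
Rate = 0.0074 mm/MGT

0.0074


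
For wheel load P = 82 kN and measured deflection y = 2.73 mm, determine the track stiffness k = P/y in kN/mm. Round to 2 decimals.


Track stiffness k = P / y
k = 82 / 2.73
k = 30.04 kN/mm

30.04


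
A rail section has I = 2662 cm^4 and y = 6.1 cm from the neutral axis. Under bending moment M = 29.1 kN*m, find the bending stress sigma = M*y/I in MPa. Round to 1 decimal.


Convert units:
M = 29.1 kN*m = 29100000 N*mm
y = 6.1 cm = 61 mm
I = 2662 cm^4 = 26620000 mm^4
sigma = 29100000 * 61 / 26620000
sigma = 66.7 MPa

66.7


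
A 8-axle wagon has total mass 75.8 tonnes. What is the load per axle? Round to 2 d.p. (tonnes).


Load per axle = total weight / number of axles
Load = 75.8 / 8
Load = 9.48 tonnes

9.48


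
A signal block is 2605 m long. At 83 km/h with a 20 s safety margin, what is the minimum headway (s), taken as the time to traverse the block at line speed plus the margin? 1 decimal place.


V = 83 / 3.6 = 23.0556 m/s
Block traversal time = 2605 / 23.0556 = 112.988 s
Headway = 112.988 + 20
Headway = 133.0 s

133.0


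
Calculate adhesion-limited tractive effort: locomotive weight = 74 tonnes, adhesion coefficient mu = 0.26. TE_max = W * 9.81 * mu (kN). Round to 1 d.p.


TE_max = W * g * mu
TE_max = 74 * 9.81 * 0.26
TE_max = 725.94 * 0.26
TE_max = 188.7 kN

188.7


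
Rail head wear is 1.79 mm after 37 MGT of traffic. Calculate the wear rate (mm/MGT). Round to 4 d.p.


Wear rate = total wear / cumulative tonnage
Rate = 1.79 / 37
Rate = 0.0484 mm/MGT

0.0484


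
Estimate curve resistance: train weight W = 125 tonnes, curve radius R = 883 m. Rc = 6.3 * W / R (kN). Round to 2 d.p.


Rc = 6.3 * W / R
Rc = 6.3 * 125 / 883
Rc = 787.5 / 883
Rc = 0.89 kN

0.89


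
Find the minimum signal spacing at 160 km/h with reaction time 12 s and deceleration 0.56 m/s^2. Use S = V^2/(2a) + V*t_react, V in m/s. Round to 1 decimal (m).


V = 160 / 3.6 = 44.4444 m/s
Braking distance = 44.4444^2 / (2*0.56) = 1763.6684 m
Sighting distance = 44.4444 * 12 = 533.3333 m
S = 1763.6684 + 533.3333 = 2297.0 m

2297.0


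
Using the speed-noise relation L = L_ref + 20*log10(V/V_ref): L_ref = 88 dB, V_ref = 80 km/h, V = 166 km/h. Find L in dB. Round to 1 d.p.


V/V_ref = 166 / 80 = 2.075
log10(2.075) = 0.317018
20 * 0.317018 = 6.3404
L = 88 + 6.3404 = 94.3 dB

94.3


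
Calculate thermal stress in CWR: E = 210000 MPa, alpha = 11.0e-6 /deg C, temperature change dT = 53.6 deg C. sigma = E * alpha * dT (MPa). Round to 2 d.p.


sigma = E * alpha * dT
sigma = 210000 * 11.0e-6 * 53.6
sigma = 2.31 * 53.6
sigma = 123.82 MPa

123.82


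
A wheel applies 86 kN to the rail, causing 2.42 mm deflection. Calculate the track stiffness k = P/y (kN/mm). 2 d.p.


Track stiffness k = P / y
k = 86 / 2.42
k = 35.54 kN/mm

35.54


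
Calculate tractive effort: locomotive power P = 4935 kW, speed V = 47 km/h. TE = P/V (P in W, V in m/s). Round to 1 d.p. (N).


Convert: P = 4935 kW = 4935000 W
V = 47 / 3.6 = 13.0556 m/s
TE = 4935000 / 13.0556
TE = 378000.0 N

378000.0


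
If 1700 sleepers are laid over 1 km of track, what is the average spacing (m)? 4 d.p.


Spacing = 1000 m / number of sleepers
Spacing = 1000 / 1700
Spacing = 0.5882 m

0.5882


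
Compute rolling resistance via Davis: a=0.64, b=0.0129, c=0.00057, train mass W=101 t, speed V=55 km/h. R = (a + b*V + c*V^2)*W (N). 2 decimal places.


b*V = 0.0129 * 55 = 0.7095
c*V^2 = 0.00057 * 3025 = 1.72425
R_per_t = 0.64 + 0.7095 + 1.72425 = 3.07375 N/t
R_total = 3.07375 * 101 = 310.45 N

310.45


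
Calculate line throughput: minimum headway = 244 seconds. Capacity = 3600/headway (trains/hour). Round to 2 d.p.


Capacity = 3600 / headway
Capacity = 3600 / 244
Capacity = 14.75 trains/hour

14.75


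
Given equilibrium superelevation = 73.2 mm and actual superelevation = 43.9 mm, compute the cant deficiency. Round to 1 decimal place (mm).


Cant deficiency = equilibrium cant - actual cant
CD = 73.2 - 43.9
CD = 29.3 mm

29.3


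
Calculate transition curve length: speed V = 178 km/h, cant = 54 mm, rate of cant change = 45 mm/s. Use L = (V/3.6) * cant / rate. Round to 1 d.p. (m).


Convert speed: V = 178 / 3.6 = 49.4444 m/s
L = 49.4444 * 54 / 45
L = 2670.0 / 45
L = 59.3 m

59.3


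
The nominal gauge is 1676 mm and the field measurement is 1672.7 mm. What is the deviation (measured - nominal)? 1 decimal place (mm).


Deviation = measured - nominal
Deviation = 1672.7 - 1676
Deviation = -3.3 mm

-3.3


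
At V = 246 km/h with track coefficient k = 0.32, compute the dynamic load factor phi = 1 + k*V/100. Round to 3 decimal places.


phi = 1 + k * V / 100
phi = 1 + 0.32 * 246 / 100
phi = 1 + 0.7872
phi = 1.787

1.787


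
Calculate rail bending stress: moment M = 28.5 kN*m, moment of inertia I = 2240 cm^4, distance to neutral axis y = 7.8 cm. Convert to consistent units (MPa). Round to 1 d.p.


Convert units:
M = 28.5 kN*m = 28500000 N*mm
y = 7.8 cm = 78 mm
I = 2240 cm^4 = 22400000 mm^4
sigma = 28500000 * 78 / 22400000
sigma = 99.2 MPa

99.2


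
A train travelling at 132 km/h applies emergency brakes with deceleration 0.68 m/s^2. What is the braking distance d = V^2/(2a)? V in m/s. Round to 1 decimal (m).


Convert speed: V = 132 / 3.6 = 36.6667 m/s
V^2 = 1344.4444
d = 1344.4444 / (2 * 0.68)
d = 1344.4444 / 1.36
d = 988.6 m

988.6


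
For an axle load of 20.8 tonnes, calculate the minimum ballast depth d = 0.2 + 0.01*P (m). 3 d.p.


d = 0.2 + 0.01 * 20.8
d = 0.2 + 0.208
d = 0.408 m

0.408


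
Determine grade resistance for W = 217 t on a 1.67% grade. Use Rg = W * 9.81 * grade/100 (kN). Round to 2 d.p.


Rg = W * 9.81 * grade / 100
Rg = 217 * 9.81 * 1.67 / 100
Rg = 2128.77 * 0.0167
Rg = 35.55 kN

35.55


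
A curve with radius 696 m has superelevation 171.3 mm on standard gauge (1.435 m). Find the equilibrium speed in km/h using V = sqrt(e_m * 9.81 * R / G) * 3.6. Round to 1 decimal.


Convert cant: e = 171.3 mm = 0.1713 m
V_ms = sqrt(0.1713 * 9.81 * 696 / 1.435)
V_ms = sqrt(815.048981) = 28.5491 m/s
V = 28.5491 * 3.6 = 102.8 km/h

102.8


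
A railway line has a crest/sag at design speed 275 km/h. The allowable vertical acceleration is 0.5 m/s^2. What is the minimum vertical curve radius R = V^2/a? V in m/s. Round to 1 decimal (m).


Convert speed: V = 275 / 3.6 = 76.3889 m/s
V^2 = 5835.2623 m^2/s^2
R_v = 5835.2623 / 0.5
R_v = 11670.5 m

11670.5


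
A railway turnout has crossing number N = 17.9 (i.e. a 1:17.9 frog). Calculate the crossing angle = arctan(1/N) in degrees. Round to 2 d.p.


1/N = 1/17.9 = 0.055866
angle = arctan(0.055866) = 0.055808 rad
angle = 0.055808 * 180/pi = 3.20 degrees

3.20


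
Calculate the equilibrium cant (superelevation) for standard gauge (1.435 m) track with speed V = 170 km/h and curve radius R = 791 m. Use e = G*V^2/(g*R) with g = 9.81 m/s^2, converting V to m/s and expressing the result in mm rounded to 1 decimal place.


Convert speed: V = 170 / 3.6 = 47.2222 m/s
Apply formula: e = 1.435 * 47.2222^2 / (9.81 * 791)
e = 1.435 * 2229.9383 / 7759.71
e = 0.412382 m = 412.4 mm

412.4


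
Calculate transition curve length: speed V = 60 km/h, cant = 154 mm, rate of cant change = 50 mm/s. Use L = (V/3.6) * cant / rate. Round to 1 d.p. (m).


Convert speed: V = 60 / 3.6 = 16.6667 m/s
L = 16.6667 * 154 / 50
L = 2566.6667 / 50
L = 51.3 m

51.3


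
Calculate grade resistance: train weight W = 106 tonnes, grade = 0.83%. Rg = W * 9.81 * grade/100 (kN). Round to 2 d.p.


Rg = W * 9.81 * grade / 100
Rg = 106 * 9.81 * 0.83 / 100
Rg = 1039.86 * 0.0083
Rg = 8.63 kN

8.63


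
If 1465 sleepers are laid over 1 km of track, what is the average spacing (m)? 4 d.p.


Spacing = 1000 m / number of sleepers
Spacing = 1000 / 1465
Spacing = 0.6826 m

0.6826


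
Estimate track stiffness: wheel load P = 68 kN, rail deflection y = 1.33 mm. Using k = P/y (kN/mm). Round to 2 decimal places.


Track stiffness k = P / y
k = 68 / 1.33
k = 51.13 kN/mm

51.13


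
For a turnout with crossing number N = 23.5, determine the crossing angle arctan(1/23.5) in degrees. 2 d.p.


1/N = 1/23.5 = 0.042553
angle = arctan(0.042553) = 0.042528 rad
angle = 0.042528 * 180/pi = 2.44 degrees

2.44


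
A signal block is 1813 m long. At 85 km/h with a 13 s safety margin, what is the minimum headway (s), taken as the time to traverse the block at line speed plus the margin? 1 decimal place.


V = 85 / 3.6 = 23.6111 m/s
Block traversal time = 1813 / 23.6111 = 76.7859 s
Headway = 76.7859 + 13
Headway = 89.8 s

89.8


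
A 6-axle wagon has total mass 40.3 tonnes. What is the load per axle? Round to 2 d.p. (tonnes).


Load per axle = total weight / number of axles
Load = 40.3 / 6
Load = 6.72 tonnes

6.72


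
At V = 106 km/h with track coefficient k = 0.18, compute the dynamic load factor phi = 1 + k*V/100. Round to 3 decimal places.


phi = 1 + k * V / 100
phi = 1 + 0.18 * 106 / 100
phi = 1 + 0.1908
phi = 1.191

1.191


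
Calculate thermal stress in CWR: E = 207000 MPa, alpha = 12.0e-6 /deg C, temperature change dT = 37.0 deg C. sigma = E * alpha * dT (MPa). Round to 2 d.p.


sigma = E * alpha * dT
sigma = 207000 * 12.0e-6 * 37.0
sigma = 2.484 * 37.0
sigma = 91.91 MPa

91.91


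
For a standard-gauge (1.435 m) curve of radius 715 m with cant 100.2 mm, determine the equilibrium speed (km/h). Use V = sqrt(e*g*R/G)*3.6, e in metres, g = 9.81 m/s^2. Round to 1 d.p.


Convert cant: e = 100.2 mm = 0.1002 m
V_ms = sqrt(0.1002 * 9.81 * 715 / 1.435)
V_ms = sqrt(489.768523) = 22.1307 m/s
V = 22.1307 * 3.6 = 79.7 km/h

79.7
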